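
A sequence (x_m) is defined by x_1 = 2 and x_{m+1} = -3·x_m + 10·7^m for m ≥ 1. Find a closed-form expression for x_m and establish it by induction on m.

x_m = -5(-3)^(m - 1) + 7^m

Computing the first terms: x_1 = 2, x_2 = 64, x_3 = 298. This suggests x_m = -5(-3)^(m - 1) + 7^m.
When m = 1: the formula gives 2 = 2 = x_1.
For the inductive step, assume it holds for an arbitrary p ≥ 1, so x_p = -5(-3)^(p - 1) + 7^p.
Then x_{p+1} = -3·x_p + 10·7^p = -3·(-5(-3)^(p - 1) + 7^p) + 10·7^p = -5(-3)^p + 7^(p + 1) = -5(-3)^((p+1) - 1) + 7^(p+1),
which is the claimed formula at m = p+1.
By induction, the statement is established for all m ≥ 1.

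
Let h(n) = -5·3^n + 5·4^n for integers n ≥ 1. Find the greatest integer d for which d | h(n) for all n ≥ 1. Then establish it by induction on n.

d = 5

Computing the first values: h(1) = 5 and h(2) = 35; gcd(5, 35) = 5, so d ≤ 5.
We prove 5 | -5·3^n + 5·4^n for all n ≥ 1 by induction on n.
Base case (n = 1): h(1) = 5 = 5·(1), so 5 | h(1).
Suppose the result is true for n = m, i.e. 5 | h(m). Then
h(m+1) − 4·h(m) = (-5·3^(m+1) + 5·4^(m+1)) − 4·(-5·3^m + 5·4^m) = (-5)·3^m·(3 − 4) = (5)·3^m. Since 5 | h(m) by the inductive hypothesis, 5 | 4·h(m); and 5 | 5 since 5 = 5·1. Therefore 5 | h(m+1).
Hence, by induction on n, the claim holds for every n ≥ 1.
Therefore the largest such d is 5.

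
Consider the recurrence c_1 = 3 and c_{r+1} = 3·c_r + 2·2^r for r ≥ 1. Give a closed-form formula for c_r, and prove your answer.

Computing the first terms: c_1 = 3, c_2 = 13, c_3 = 47. This suggests c_r = -2^(r + 1) + 7·3^(r - 1).
Base case (r = 1): the formula gives 3 = 3 = c_1.
For the inductive step, assume it holds for an arbitrary m ≥ 1, so c_m = -2^(m + 1) + 7·3^(m - 1).
Then c_{m+1} = 3·c_m + 2·2^m = 3·(-2^(m + 1) + 7·3^(m - 1)) + 2·2^m = -2^(m + 2) + 7·3^m = -2^((m+1) + 1) + 7·3^((m+1) - 1),
which is the claimed formula at r = m+1.
Hence, by induction on r, the claim holds for every r ≥ 1.

c_r = -2^(r + 1) + 7·3^(r - 1)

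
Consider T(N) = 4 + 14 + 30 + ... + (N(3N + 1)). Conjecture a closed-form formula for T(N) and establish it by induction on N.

We claim T(N) = N(N + 1)^2 for all N ≥ 1.
Base step (N = 1): T(1) = 4, and the closed form gives 4. They agree.
Suppose the result is true for N = r, so T(r) = r(r^2 + 2r + 1).
Then T(r+1) = T(r) + ((r + 1)(3r + 4)) = (r(r^2 + 2r + 1)) + ((r + 1)(3r + 4)).
Simplifying, T(r+1) = (r + 1)(r + 2)^2 = (r+1)((r+1) + 1)^2,
which is the closed form with N = r+1.
Hence, by induction on N, the claim holds for every N ≥ 1.

T(N) = N(N + 1)^2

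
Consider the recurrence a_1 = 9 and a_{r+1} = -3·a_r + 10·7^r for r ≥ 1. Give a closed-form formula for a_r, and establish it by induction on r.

Computing the first terms: a_1 = 9, a_2 = 43, a_3 = 361. This suggests a_r = 2(-3)^(r - 1) + 7^r.
Base step (r = 1): the formula gives 9 = 9 = a_1.
Inductive step: assume the claim holds for r = i, so a_i = 2(-3)^(i - 1) + 7^i.
Then a_{i+1} = -3·a_i + 10·7^i = -3·(2(-3)^(i - 1) + 7^i) + 10·7^i = 2(-3)^i + 7^(i + 1) = 2(-3)^((i+1) - 1) + 7^(i+1),
which is the claimed formula at r = i+1.
Hence, by induction on r, the claim holds for every r ≥ 1.

a_r = 2(-3)^(r - 1) + 7^r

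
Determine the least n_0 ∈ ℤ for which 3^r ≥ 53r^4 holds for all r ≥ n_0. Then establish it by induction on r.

n_0 = 13

At r = 12: 531441 < 1099008, so the inequality fails and n_0 ≥ 13. We prove 3^r ≥ 53r^4 for all r ≥ 13.
When r = 13: 3^r = 1594323 and 53r^4 = 1513733, so 1594323 ≥ 1513733.
For the inductive step, assume it holds for an arbitrary p ≥ 13, so 3^p ≥ 53p^4.
Then 3^(p + 1) = 3·(3^p) ≥ 3·(53p^4).
Also, for p ≥ 13 we have 3·(53p^4) ≥ 53(p+1)^4, since 3 ≥ (1 + 1/p)^4 for all p ≥ 13.
Combining, 3^(p + 1) ≥ 53(p+1)^4.
By the principle of mathematical induction, the result holds for all r ≥ 13.
Hence the smallest such n_0 is 13.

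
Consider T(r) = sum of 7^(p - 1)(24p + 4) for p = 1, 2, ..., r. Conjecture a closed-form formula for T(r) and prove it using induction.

We claim T(r) = 4·7^r·r for all r ≥ 1.
Base case (r = 1): T(1) = 28, and the closed form gives 28. They agree.
For the inductive step, assume it holds for an arbitrary p ≥ 1, so T(p) = 4·7^p·p.
Then T(p+1) = T(p) + (7^p(24p + 28)) = (4·7^p·p) + (7^p(24p + 28)).
Simplifying, T(p+1) = 28·7^p(p + 1) = 4·7^(p+1)·(p+1),
which is the closed form with r = p+1.
By the principle of mathematical induction, the result holds for all r ≥ 1.

T(r) = 4·7^r·r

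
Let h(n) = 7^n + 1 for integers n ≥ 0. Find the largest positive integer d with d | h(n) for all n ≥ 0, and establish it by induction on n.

d = 2

Computing the first values: h(0) = 2 and h(1) = 8; gcd(2, 8) = 2, so d ≤ 2.
We prove 2 | 7^n + 1 for all n ≥ 0 by induction on n.
For the base case n = 0: h(0) = 2 = 2·(1), so 2 | h(0).
Suppose the result is true for n = i, i.e. 2 | h(i). Then
h(i+1) = 7^(i+1) + 1 = 7·(7^i + 1) - 6 = 7·h(i) - 6. The first term is divisible by 2 by the inductive hypothesis, and -6 is divisible by 2. Hence 2 | h(i+1).
By the principle of mathematical induction, the result holds for all n ≥ 0.
Therefore the largest such d is 2.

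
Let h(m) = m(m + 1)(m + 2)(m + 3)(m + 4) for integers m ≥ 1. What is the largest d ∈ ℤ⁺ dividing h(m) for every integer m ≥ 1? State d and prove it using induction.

Computing the first values: h(1) = 120 and h(2) = 720; gcd(120, 720) = 120, so d ≤ 120.
We prove 120 | m(m + 1)(m + 2)(m + 3)(m + 4) for all m ≥ 1 by induction on m.
For the base case m = 1: h(1) = 120 = 120·(1), so 120 | h(1).
Suppose the result is true for m = r, i.e. 120 | h(r). Then
h(r+1) − h(r) = (r+1)·(r+2)·(r+3)·(r+4)·(r+5) − r·(r+1)·(r+2)·(r+3)·(r+4) = (r+1)·(r+2)·(r+3)·(r+4)·[(r+5) − r] = 5·(r+1)·(r+2)·(r+3)·(r+4). The product of 4 consecutive integers is divisible by (4)! = 24, so h(r+1) − h(r) is divisible by 5·24 = 120. By the inductive hypothesis 120 | h(r), hence 120 | h(r+1).
By the principle of mathematical induction, the result holds for all m ≥ 1.
Therefore the largest such d is 120.

d = 120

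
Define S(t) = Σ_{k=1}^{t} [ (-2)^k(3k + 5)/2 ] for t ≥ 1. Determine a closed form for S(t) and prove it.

S(t) = (-2)^t(t + 2) - 2

We claim S(t) = (-2)^t(t + 2) - 2 for all t ≥ 1.
Base case (t = 1): S(1) = -8, and the closed form gives -8. They agree.
Inductive step: suppose the statement holds for some k ≥ 1, so S(k) = (-2)^k(k + 2) - 2.
Then S(k+1) = S(k) + ((-2)^k(-3k - 8)) = ((-2)^k(k + 2) - 2) + ((-2)^k(-3k - 8)).
Simplifying, S(k+1) = -2(-2)^k·k - 6(-2)^k - 2 = (-2)^(k+1)((k+1) + 2) - 2,
which is the closed form with t = k+1.
By the principle of mathematical induction, the result holds for all t ≥ 1.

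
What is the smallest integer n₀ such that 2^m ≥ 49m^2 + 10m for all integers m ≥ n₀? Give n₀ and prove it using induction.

At m = 13: 8192 < 8411, so the inequality fails and n₀ ≥ 14. We prove 2^m ≥ 49m^2 + 10m for all m ≥ 14.
Base step (m = 14): 2^m = 16384 and 49m^2 + 10m = 9744, so 16384 ≥ 9744.
For the inductive step, assume it holds for an arbitrary r ≥ 14, so 2^r ≥ 49r^2 + 10r.
Then 2^(r + 1) = 2·(2^r) ≥ 2·(49r^2 + 10r).
Also, for r ≥ 14 we have 2·(49r^2 + 10r) ≥ 49(r+1)^2 + 10(r+1), since 2·(49r^2 + 10r) − (49(r+1)^2 + 10(r+1)) = 49r^2 - 88r - 59, which is nonnegative for all r ≥ 14.
Combining, 2^(r + 1) ≥ 49(r+1)^2 + 10(r+1).
Hence, by induction on m, the claim holds for every m ≥ 14.
Hence the smallest such n₀ is 14.

n₀ = 14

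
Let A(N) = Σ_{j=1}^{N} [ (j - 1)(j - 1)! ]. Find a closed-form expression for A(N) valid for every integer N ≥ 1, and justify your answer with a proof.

We claim A(N) = N! - 1 for all N ≥ 1.
When N = 1: A(1) = 0, and the closed form gives 0. They agree.
For the inductive step, assume it holds for an arbitrary j ≥ 1, so A(j) = j! - 1.
Then A(j+1) = A(j) + (j·j!) = (j! - 1) + (j·j!).
Simplifying, A(j+1) = (j+1)! - 1,
which is the closed form with N = j+1.
By the principle of mathematical induction, the result holds for all N ≥ 1.

A(N) = N! - 1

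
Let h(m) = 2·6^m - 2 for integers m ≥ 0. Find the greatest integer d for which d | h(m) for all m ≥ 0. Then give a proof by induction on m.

d = 10

Computing the first values: h(0) = 0 and h(1) = 10; gcd(0, 10) = 10, so d ≤ 10.
We prove 10 | 2·6^m - 2 for all m ≥ 0 by induction on m.
Base step (m = 0): h(0) = 0 = 10·(0), so 10 | h(0).
Suppose the result is true for m = j, i.e. 10 | h(j). Then
h(j+1) = 2·6^(j+1) - 2 = 6·(2·6^j - 2) + 10 = 6·h(j) + 10. The first term is divisible by 10 by the inductive hypothesis, and 10 is divisible by 10. Hence 10 | h(j+1).
This completes the induction.
Therefore the largest such d is 10.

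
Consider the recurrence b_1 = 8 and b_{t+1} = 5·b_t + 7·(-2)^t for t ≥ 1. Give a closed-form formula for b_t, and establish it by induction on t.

Computing the first terms: b_1 = 8, b_2 = 26, b_3 = 158. This suggests b_t = -(-2)^t + 6·5^(t - 1).
For the base case t = 1: the formula gives 8 = 8 = b_1.
For the inductive step, assume it holds for an arbitrary k ≥ 1, so b_k = -(-2)^k + 6·5^(k - 1).
Then b_{k+1} = 5·b_k + 7·(-2)^k = 5·(-(-2)^k + 6·5^(k - 1)) + 7·(-2)^k = -(-2)^(k + 1) + 6·5^k = -(-2)^(k+1) + 6·5^((k+1) - 1),
which is the claimed formula at t = k+1.
This completes the induction.

b_t = -(-2)^t + 6·5^(t - 1)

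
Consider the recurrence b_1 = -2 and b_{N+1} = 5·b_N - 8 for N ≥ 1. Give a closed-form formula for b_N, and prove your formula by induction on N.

b_N = -4·5^(N - 1) + 2

Computing the first terms: b_1 = -2, b_2 = -18, b_3 = -98. This suggests b_N = -4·5^(N - 1) + 2.
For the base case N = 1: the formula gives -2 = -2 = b_1.
For the inductive step, assume it holds for an arbitrary m ≥ 1, so b_m = -4·5^(m - 1) + 2.
Then b_{m+1} = 5·b_m - 8 = 5·(-4·5^(m - 1) + 2) - 8 = -4·5^m + 2 = -4·5^((m+1) - 1) + 2,
which is the claimed formula at N = m+1.
Hence, by induction on N, the claim holds for every N ≥ 1.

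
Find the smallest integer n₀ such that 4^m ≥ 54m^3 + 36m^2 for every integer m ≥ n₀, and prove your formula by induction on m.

n₀ = 8

At m = 7: 16384 < 20286, so the inequality fails and n₀ ≥ 8. We prove 4^m ≥ 54m^3 + 36m^2 for all m ≥ 8.
When m = 8: 4^m = 65536 and 54m^3 + 36m^2 = 29952, so 65536 ≥ 29952.
Inductive step: suppose the statement holds for some p ≥ 8, so 4^p ≥ 54p^3 + 36p^2.
Then 4^(p + 1) = 4·(4^p) ≥ 4·(54p^3 + 36p^2).
Also, for p ≥ 8 we have 4·(54p^3 + 36p^2) ≥ 54(p+1)^3 + 36(p+1)^2, since 4·(54p^3 + 36p^2) − (54(p+1)^3 + 36(p+1)^2) = 162p^3 - 54p^2 - 234p - 90, which is nonnegative for all p ≥ 8.
Combining, 4^(p + 1) ≥ 54(p+1)^3 + 36(p+1)^2.
This completes the induction.
Hence the smallest such n₀ is 8.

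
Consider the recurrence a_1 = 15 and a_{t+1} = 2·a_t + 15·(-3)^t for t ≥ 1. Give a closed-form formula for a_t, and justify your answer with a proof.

a_t = (-3)^(t + 1) + 3·2^t

Computing the first terms: a_1 = 15, a_2 = -15, a_3 = 105. This suggests a_t = (-3)^(t + 1) + 3·2^t.
Base case (t = 1): the formula gives 15 = 15 = a_1.
For the inductive step, assume it holds for an arbitrary p ≥ 1, so a_p = (-3)^(p + 1) + 3·2^p.
Then a_{p+1} = 2·a_p + 15·(-3)^p = 2·((-3)^(p + 1) + 3·2^p) + 15·(-3)^p = (-3)^(p + 2) + 3·2^(p + 1) = (-3)^((p+1) + 1) + 3·2^(p+1),
which is the claimed formula at t = p+1.
By induction, the statement is established for all t ≥ 1.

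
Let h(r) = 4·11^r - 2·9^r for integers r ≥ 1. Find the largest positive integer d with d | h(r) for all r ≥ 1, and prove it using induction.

Computing the first values: h(1) = 26 and h(2) = 322; gcd(26, 322) = 2, so d ≤ 2.
We prove 2 | 4·11^r - 2·9^r for all r ≥ 1 by induction on r.
Base case (r = 1): h(1) = 26 = 2·(13), so 2 | h(1).
Inductive step: suppose the statement holds for some k ≥ 1, i.e. 2 | h(k). Then
h(k+1) − 11·h(k) = (4·11^(k+1) - 2·9^(k+1)) − 11·(4·11^k - 2·9^k) = (-2)·9^k·(9 − 11) = (4)·9^k. Since 2 | h(k) by the inductive hypothesis, 2 | 11·h(k); and 2 | 4 since 4 = 2·2. Therefore 2 | h(k+1).
By induction, the statement is established for all r ≥ 1.
Therefore the largest such d is 2.

d = 2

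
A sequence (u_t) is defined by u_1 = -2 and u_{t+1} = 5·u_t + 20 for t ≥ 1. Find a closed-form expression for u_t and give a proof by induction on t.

Computing the first terms: u_1 = -2, u_2 = 10, u_3 = 70. This suggests u_t = 3·5^(t - 1) - 5.
For the base case t = 1: the formula gives -2 = -2 = u_1.
For the inductive step, assume it holds for an arbitrary p ≥ 1, so u_p = 3·5^(p - 1) - 5.
Then u_{p+1} = 5·u_p + 20 = 5·(3·5^(p - 1) - 5) + 20 = 3·5^p - 5 = 3·5^((p+1) - 1) - 5,
which is the claimed formula at t = p+1.
By the principle of mathematical induction, the result holds for all t ≥ 1.

u_t = 3·5^(t - 1) - 5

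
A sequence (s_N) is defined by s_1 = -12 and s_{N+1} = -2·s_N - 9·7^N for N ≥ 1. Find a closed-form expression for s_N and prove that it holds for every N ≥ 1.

Computing the first terms: s_1 = -12, s_2 = -39, s_3 = -363. This suggests s_N = -5(-2)^(N - 1) - 7^N.
Base step (N = 1): the formula gives -12 = -12 = s_1.
Inductive step: suppose the statement holds for some m ≥ 1, so s_m = -5(-2)^(m - 1) - 7^m.
Then s_{m+1} = -2·s_m - 9·7^m = -2·(-5(-2)^(m - 1) - 7^m) - 9·7^m = -5(-2)^m - 7^(m + 1) = -5(-2)^((m+1) - 1) - 7^(m+1),
which is the claimed formula at N = m+1.
Hence, by induction on N, the claim holds for every N ≥ 1.

s_N = -5(-2)^(N - 1) - 7^N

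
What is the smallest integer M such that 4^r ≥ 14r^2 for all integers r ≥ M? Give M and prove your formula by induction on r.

At r = 3: 64 < 126, so the inequality fails and M ≥ 4. We prove 4^r ≥ 14r^2 for all r ≥ 4.
For the base case r = 4: 4^r = 256 and 14r^2 = 224, so 256 ≥ 224.
Suppose the result is true for r = j, so 4^j ≥ 14j^2.
Then 4^(j + 1) = 4·(4^j) ≥ 4·(14j^2).
Also, for j ≥ 4 we have 4·(14j^2) ≥ 14(j+1)^2, since 4 ≥ (1 + 1/j)^2 for all j ≥ 4.
Combining, 4^(j + 1) ≥ 14(j+1)^2.
By the principle of mathematical induction, the result holds for all r ≥ 4.
Hence the smallest such M is 4.

M = 4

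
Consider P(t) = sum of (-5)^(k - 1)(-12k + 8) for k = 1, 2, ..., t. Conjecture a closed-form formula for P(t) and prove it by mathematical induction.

We claim P(t) = (-5)^t(2t - 1) + 1 for all t ≥ 1.
For the base case t = 1: P(1) = -4, and the closed form gives -4. They agree.
Suppose the result is true for t = k, so P(k) = (-5)^k(2k - 1) + 1.
Then P(k+1) = P(k) + ((-5)^k(-12k - 4)) = ((-5)^k(2k - 1) + 1) + ((-5)^k(-12k - 4)).
Simplifying, P(k+1) = -10(-5)^k·k - 5(-5)^k + 1 = (-5)^(k+1)(2(k+1) - 1) + 1,
which is the closed form with t = k+1.
Hence, by induction on t, the claim holds for every t ≥ 1.

P(t) = (-5)^t(2t - 1) + 1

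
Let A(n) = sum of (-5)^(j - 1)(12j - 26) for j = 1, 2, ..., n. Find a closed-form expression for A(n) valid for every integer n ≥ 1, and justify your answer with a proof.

A(n) = 2(-5)^n(-n + 2) - 4

We claim A(n) = 2(-5)^n(-n + 2) - 4 for all n ≥ 1.
Base case (n = 1): A(1) = -14, and the closed form gives -14. They agree.
For the inductive step, assume it holds for an arbitrary j ≥ 1, so A(j) = 2(-5)^j(-j + 2) - 4.
Then A(j+1) = A(j) + ((-5)^j(12j - 14)) = (2(-5)^j(-j + 2) - 4) + ((-5)^j(12j - 14)).
Simplifying, A(j+1) = 10(-5)^j·j - 10(-5)^j - 4 = 2(-5)^(j+1)(-(j+1) + 2) - 4,
which is the closed form with n = j+1.
By induction, the statement is established for all n ≥ 1.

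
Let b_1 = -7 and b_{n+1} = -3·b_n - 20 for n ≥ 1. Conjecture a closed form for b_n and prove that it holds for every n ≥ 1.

b_n = -2(-3)^(n - 1) - 5

Computing the first terms: b_1 = -7, b_2 = 1, b_3 = -23. This suggests b_n = -2(-3)^(n - 1) - 5.
When n = 1: the formula gives -7 = -7 = b_1.
Inductive step: assume the claim holds for n = i, so b_i = -2(-3)^(i - 1) - 5.
Then b_{i+1} = -3·b_i - 20 = -3·(-2(-3)^(i - 1) - 5) - 20 = -2(-3)^i - 5 = -2(-3)^((i+1) - 1) - 5,
which is the claimed formula at n = i+1.
By induction, the statement is established for all n ≥ 1.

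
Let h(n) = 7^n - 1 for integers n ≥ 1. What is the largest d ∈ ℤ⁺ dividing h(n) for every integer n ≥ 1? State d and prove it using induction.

d = 6

Computing the first values: h(1) = 6 and h(2) = 48; gcd(6, 48) = 6, so d ≤ 6.
We prove 6 | 7^n - 1 for all n ≥ 1 by induction on n.
Base case (n = 1): h(1) = 6 = 6·(1), so 6 | h(1).
Suppose the result is true for n = p, i.e. 6 | h(p). Then
7^{p+1} − 1^{p+1} = 7·7^p − 1·1^p = 7·(7^p − 1^p) + (6)·1^p. The first term is divisible by 6 by the inductive hypothesis, and the second term (6)·1^p is divisible by 6 since 6 | 6. Hence 6 | h(p+1).
By the principle of mathematical induction, the result holds for all n ≥ 1.
Therefore the largest such d is 6.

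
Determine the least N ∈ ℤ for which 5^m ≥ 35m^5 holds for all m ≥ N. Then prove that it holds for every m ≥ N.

At m = 9: 1953125 < 2066715, so the inequality fails and N ≥ 10. We prove 5^m ≥ 35m^5 for all m ≥ 10.
For the base case m = 10: 5^m = 9765625 and 35m^5 = 3500000, so 9765625 ≥ 3500000.
Inductive step: assume the claim holds for m = i, so 5^i ≥ 35i^5.
Then 5^(i + 1) = 5·(5^i) ≥ 5·(35i^5).
Also, for i ≥ 10 we have 5·(35i^5) ≥ 35(i+1)^5, since 5 ≥ (1 + 1/i)^5 for all i ≥ 10.
Combining, 5^(i + 1) ≥ 35(i+1)^5.
By the principle of mathematical induction, the result holds for all m ≥ 10.
Hence the smallest such N is 10.

N = 10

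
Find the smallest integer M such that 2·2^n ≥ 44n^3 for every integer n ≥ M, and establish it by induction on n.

M = 17

At n = 16: 131072 < 180224, so the inequality fails and M ≥ 17. We prove 2·2^n ≥ 44n^3 for all n ≥ 17.
Base case (n = 17): 2·2^n = 262144 and 44n^3 = 216172, so 262144 ≥ 216172.
For the inductive step, assume it holds for an arbitrary i ≥ 17, so 2·2^i ≥ 44i^3.
Then 2·2^(i + 1) = 2·(2·2^i) ≥ 2·(44i^3).
Also, for i ≥ 17 we have 2·(44i^3) ≥ 44(i+1)^3, since 2 ≥ (1 + 1/i)^3 for all i ≥ 17.
Combining, 2·2^(i + 1) ≥ 44(i+1)^3.
Hence, by induction on n, the claim holds for every n ≥ 17.
Hence the smallest such M is 17.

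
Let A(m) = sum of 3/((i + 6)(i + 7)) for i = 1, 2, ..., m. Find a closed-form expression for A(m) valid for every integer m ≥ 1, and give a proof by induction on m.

We claim A(m) = 3m/(7(m + 7)) for all m ≥ 1.
Base step (m = 1): A(1) = 3/56, and the closed form gives 3/56. They agree.
Inductive step: suppose the statement holds for some i ≥ 1, so A(i) = 3i/(7(i + 7)).
Then A(i+1) = A(i) + (3/((i + 7)(i + 8))) = (3i/(7(i + 7))) + (3/((i + 7)(i + 8))).
Simplifying, A(i+1) = 3(i + 1)/(7(i + 8)) = 3(i+1)/(7((i+1) + 7)),
which is the closed form with m = i+1.
By the principle of mathematical induction, the result holds for all m ≥ 1.

A(m) = 3m/(7(m + 7))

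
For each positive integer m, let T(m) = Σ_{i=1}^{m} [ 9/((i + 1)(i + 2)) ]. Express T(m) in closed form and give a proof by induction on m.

T(m) = 9m/(2(m + 2))

We claim T(m) = 9m/(2(m + 2)) for all m ≥ 1.
Base step (m = 1): T(1) = 3/2, and the closed form gives 3/2. They agree.
For the inductive step, assume it holds for an arbitrary i ≥ 1, so T(i) = 9i/(2(i + 2)).
Then T(i+1) = T(i) + (9/((i + 2)(i + 3))) = (9i/(2(i + 2))) + (9/((i + 2)(i + 3))).
Simplifying, T(i+1) = 9(i + 1)/(2(i + 3)) = 9(i+1)/(2((i+1) + 2)),
which is the closed form with m = i+1.
Hence, by induction on m, the claim holds for every m ≥ 1.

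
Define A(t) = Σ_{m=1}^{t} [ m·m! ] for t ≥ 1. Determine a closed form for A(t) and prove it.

A(t) = (t + 1)! - 1

We claim A(t) = (t + 1)! - 1 for all t ≥ 1.
When t = 1: A(1) = 1, and the closed form gives 1. They agree.
Inductive step: assume the claim holds for t = m, so A(m) = (m + 1)! - 1.
Then A(m+1) = A(m) + ((m + 1)(m + 1)!) = ((m + 1)! - 1) + ((m + 1)(m + 1)!).
Simplifying, A(m+1) = ((m+1) + 1)! - 1,
which is the closed form with t = m+1.
By induction, the statement is established for all t ≥ 1.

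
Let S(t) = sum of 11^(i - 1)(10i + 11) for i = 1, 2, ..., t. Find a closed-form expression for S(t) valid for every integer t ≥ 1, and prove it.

S(t) = 11^t(t + 1) - 1

We claim S(t) = 11^t(t + 1) - 1 for all t ≥ 1.
Base step (t = 1): S(1) = 21, and the closed form gives 21. They agree.
For the inductive step, assume it holds for an arbitrary i ≥ 1, so S(i) = 11^i(i + 1) - 1.
Then S(i+1) = S(i) + (11^i(10i + 21)) = (11^i(i + 1) - 1) + (11^i(10i + 21)).
Simplifying, S(i+1) = 11·11^i·i + 22·11^i - 1 = 11^(i+1)((i+1) + 1) - 1,
which is the closed form with t = i+1.
By induction, the statement is established for all t ≥ 1.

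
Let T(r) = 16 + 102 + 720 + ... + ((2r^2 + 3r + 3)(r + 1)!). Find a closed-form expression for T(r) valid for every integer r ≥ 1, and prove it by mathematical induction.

T(r) = (2r + 1)(r + 2)! - 2

We claim T(r) = (2r + 1)(r + 2)! - 2 for all r ≥ 1.
For the base case r = 1: T(1) = 16, and the closed form gives 16. They agree.
Suppose the result is true for r = i, so T(i) = (2i + 1)(i + 2)! - 2.
Then T(i+1) = T(i) + ((2i^2 + 7i + 8)(i + 2)!) = ((2i + 1)(i + 2)! - 2) + ((2i^2 + 7i + 8)(i + 2)!).
Simplifying, T(i+1) = (2(i+1) + 1)((i+1) + 2)! - 2,
which is the closed form with r = i+1.
By the principle of mathematical induction, the result holds for all r ≥ 1.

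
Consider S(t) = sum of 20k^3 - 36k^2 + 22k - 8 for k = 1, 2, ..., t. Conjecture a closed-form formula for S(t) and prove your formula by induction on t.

We claim S(t) = t(5t^3 - 2t^2 - 2t - 3) for all t ≥ 1.
Base case (t = 1): S(1) = -2, and the closed form gives -2. They agree.
Suppose the result is true for t = k, so S(k) = k(5k^3 - 2k^2 - 2k - 3).
Then S(k+1) = S(k) + (20k^3 + 24k^2 + 10k - 2) = (k(5k^3 - 2k^2 - 2k - 3)) + (20k^3 + 24k^2 + 10k - 2).
Simplifying, S(k+1) = (k + 1)(5k^3 + 13k^2 + 9k - 2) = (k+1)(5(k+1)^3 - 2(k+1)^2 - 2(k+1) - 3),
which is the closed form with t = k+1.
By induction, the statement is established for all t ≥ 1.

S(t) = t(5t^3 - 2t^2 - 2t - 3)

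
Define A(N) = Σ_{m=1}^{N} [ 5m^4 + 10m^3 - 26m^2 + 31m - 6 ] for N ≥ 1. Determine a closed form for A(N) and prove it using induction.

A(N) = N(N^4 + 5N^3 - 2N^2 + 5N + 5)

We claim A(N) = N(N^4 + 5N^3 - 2N^2 + 5N + 5) for all N ≥ 1.
When N = 1: A(1) = 14, and the closed form gives 14. They agree.
Inductive step: suppose the statement holds for some m ≥ 1, so A(m) = m(m^4 + 5m^3 - 2m^2 + 5m + 5).
Then A(m+1) = A(m) + (5m^4 + 30m^3 + 34m^2 + 29m + 14) = (m(m^4 + 5m^3 - 2m^2 + 5m + 5)) + (5m^4 + 30m^3 + 34m^2 + 29m + 14).
Simplifying, A(m+1) = (m + 1)(m^4 + 9m^3 + 19m^2 + 20m + 14) = (m+1)((m+1)^4 + 5(m+1)^3 - 2(m+1)^2 + 5(m+1) + 5),
which is the closed form with N = m+1.
By the principle of mathematical induction, the result holds for all N ≥ 1.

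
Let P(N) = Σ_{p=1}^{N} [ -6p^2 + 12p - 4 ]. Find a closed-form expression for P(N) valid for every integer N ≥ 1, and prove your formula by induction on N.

P(N) = -N(2N^2 - 3N - 1)

We claim P(N) = -N(2N^2 - 3N - 1) for all N ≥ 1.
For the base case N = 1: P(1) = 2, and the closed form gives 2. They agree.
For the inductive step, assume it holds for an arbitrary p ≥ 1, so P(p) = p(-2p^2 + 3p + 1).
Then P(p+1) = P(p) + (-6p^2 + 2) = (p(-2p^2 + 3p + 1)) + (-6p^2 + 2).
Simplifying, P(p+1) = -(p + 1)(2p^2 + p - 2) = -(p+1)(2(p+1)^2 - 3(p+1) - 1),
which is the closed form with N = p+1.
Hence, by induction on N, the claim holds for every N ≥ 1.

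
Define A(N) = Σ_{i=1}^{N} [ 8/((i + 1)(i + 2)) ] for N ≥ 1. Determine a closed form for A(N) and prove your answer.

We claim A(N) = 4N/(N + 2) for all N ≥ 1.
When N = 1: A(1) = 4/3, and the closed form gives 4/3. They agree.
Inductive step: assume the claim holds for N = i, so A(i) = 4i/(i + 2).
Then A(i+1) = A(i) + (8/((i + 2)(i + 3))) = (4i/(i + 2)) + (8/((i + 2)(i + 3))).
Simplifying, A(i+1) = 4(i + 1)/(i + 3) = 4(i+1)/((i+1) + 2),
which is the closed form with N = i+1.
By induction, the statement is established for all N ≥ 1.

A(N) = 4N/(N + 2)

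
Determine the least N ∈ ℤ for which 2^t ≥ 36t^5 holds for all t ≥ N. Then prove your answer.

N = 30

At t = 29: 536870912 < 738401364, so the inequality fails and N ≥ 30. We prove 2^t ≥ 36t^5 for all t ≥ 30.
Base case (t = 30): 2^t = 1073741824 and 36t^5 = 874800000, so 1073741824 ≥ 874800000.
Suppose the result is true for t = r, so 2^r ≥ 36r^5.
Then 2^(r + 1) = 2·(2^r) ≥ 2·(36r^5).
Also, for r ≥ 30 we have 2·(36r^5) ≥ 36(r+1)^5, since 2 ≥ (1 + 1/r)^5 for all r ≥ 30.
Combining, 2^(r + 1) ≥ 36(r+1)^5.
Hence, by induction on t, the claim holds for every t ≥ 30.
Hence the smallest such N is 30.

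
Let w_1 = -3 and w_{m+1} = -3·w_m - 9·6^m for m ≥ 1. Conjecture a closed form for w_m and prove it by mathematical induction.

w_m = -(-3)^m - 6^m

Computing the first terms: w_1 = -3, w_2 = -45, w_3 = -189. This suggests w_m = -(-3)^m - 6^m.
For the base case m = 1: the formula gives -3 = -3 = w_1.
For the inductive step, assume it holds for an arbitrary p ≥ 1, so w_p = -(-3)^p - 6^p.
Then w_{p+1} = -3·w_p - 9·6^p = -3·(-(-3)^p - 6^p) - 9·6^p = -(-3)^(p + 1) - 6^(p + 1),
which is the claimed formula at m = p+1.
By the principle of mathematical induction, the result holds for all m ≥ 1.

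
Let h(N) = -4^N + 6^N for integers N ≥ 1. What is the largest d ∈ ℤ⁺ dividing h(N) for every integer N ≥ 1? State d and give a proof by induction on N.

d = 2

Computing the first values: h(1) = 2 and h(2) = 20; gcd(2, 20) = 2, so d ≤ 2.
We prove 2 | -4^N + 6^N for all N ≥ 1 by induction on N.
Base case (N = 1): h(1) = 2 = 2·(1), so 2 | h(1).
Inductive step: suppose the statement holds for some p ≥ 1, i.e. 2 | h(p). Then
6^{p+1} − 4^{p+1} = 6·6^p − 4·4^p = 6·(6^p − 4^p) + (2)·4^p. The first term is divisible by 2 by the inductive hypothesis, and the second term (2)·4^p is divisible by 2 since 2 | 2. Hence 2 | h(p+1).
Hence, by induction on N, the claim holds for every N ≥ 1.
Therefore the largest such d is 2.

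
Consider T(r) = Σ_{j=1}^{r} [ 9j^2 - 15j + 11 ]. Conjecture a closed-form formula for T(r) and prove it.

T(r) = r(3r^2 - 3r + 5)

We claim T(r) = r(3r^2 - 3r + 5) for all r ≥ 1.
When r = 1: T(1) = 5, and the closed form gives 5. They agree.
Inductive step: assume the claim holds for r = j, so T(j) = j(3j^2 - 3j + 5).
Then T(j+1) = T(j) + (9j^2 + 3j + 5) = (j(3j^2 - 3j + 5)) + (9j^2 + 3j + 5).
Simplifying, T(j+1) = (j + 1)(3j^2 + 3j + 5) = (j+1)(3(j+1)^2 - 3(j+1) + 5),
which is the closed form with r = j+1.
By the principle of mathematical induction, the result holds for all r ≥ 1.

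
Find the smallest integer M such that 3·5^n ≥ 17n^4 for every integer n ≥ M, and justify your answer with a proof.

M = 6

At n = 5: 9375 < 10625, so the inequality fails and M ≥ 6. We prove 3·5^n ≥ 17n^4 for all n ≥ 6.
For the base case n = 6: 3·5^n = 46875 and 17n^4 = 22032, so 46875 ≥ 22032.
Inductive step: assume the claim holds for n = m, so 3·5^m ≥ 17m^4.
Then 3·5^(m + 1) = 5·(3·5^m) ≥ 5·(17m^4).
Also, for m ≥ 6 we have 5·(17m^4) ≥ 17(m+1)^4, since 5 ≥ (1 + 1/m)^4 for all m ≥ 6.
Combining, 3·5^(m + 1) ≥ 17(m+1)^4.
Hence, by induction on n, the claim holds for every n ≥ 6.
Hence the smallest such M is 6.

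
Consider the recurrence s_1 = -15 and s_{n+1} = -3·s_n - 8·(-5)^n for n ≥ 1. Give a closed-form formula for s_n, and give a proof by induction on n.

s_n = 5(-3)^(n - 1) + 4(-5)^n

Computing the first terms: s_1 = -15, s_2 = 85, s_3 = -455. This suggests s_n = 5(-3)^(n - 1) + 4(-5)^n.
For the base case n = 1: the formula gives -15 = -15 = s_1.
Suppose the result is true for n = r, so s_r = 5(-3)^(r - 1) + 4(-5)^r.
Then s_{r+1} = -3·s_r - 8·(-5)^r = -3·(5(-3)^(r - 1) + 4(-5)^r) - 8·(-5)^r = 5(-3)^r + 4(-5)^(r + 1) = 5(-3)^((r+1) - 1) + 4(-5)^(r+1),
which is the claimed formula at n = r+1.
By induction, the statement is established for all n ≥ 1.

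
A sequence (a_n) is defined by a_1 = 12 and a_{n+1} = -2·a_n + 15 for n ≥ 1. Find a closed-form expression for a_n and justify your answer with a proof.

Computing the first terms: a_1 = 12, a_2 = -9, a_3 = 33. This suggests a_n = 7(-2)^(n - 1) + 5.
Base step (n = 1): the formula gives 12 = 12 = a_1.
For the inductive step, assume it holds for an arbitrary j ≥ 1, so a_j = 7(-2)^(j - 1) + 5.
Then a_{j+1} = -2·a_j + 15 = -2·(7(-2)^(j - 1) + 5) + 15 = 7(-2)^j + 5 = 7(-2)^((j+1) - 1) + 5,
which is the claimed formula at n = j+1.
This completes the induction.

a_n = 7(-2)^(n - 1) + 5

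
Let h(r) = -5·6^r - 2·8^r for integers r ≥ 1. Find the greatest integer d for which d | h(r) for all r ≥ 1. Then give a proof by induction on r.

d = 2

Computing the first values: h(1) = -46 and h(2) = -308; gcd(-46, -308) = 2, so d ≤ 2.
We prove 2 | -5·6^r - 2·8^r for all r ≥ 1 by induction on r.
For the base case r = 1: h(1) = -46 = 2·(-23), so 2 | h(1).
For the inductive step, assume it holds for an arbitrary i ≥ 1, i.e. 2 | h(i). Then
h(i+1) − 8·h(i) = (-5·6^(i+1) - 2·8^(i+1)) − 8·(-5·6^i - 2·8^i) = (-5)·6^i·(6 − 8) = (10)·6^i. Since 2 | h(i) by the inductive hypothesis, 2 | 8·h(i); and 2 | 10 since 10 = 2·5. Therefore 2 | h(i+1).
Hence, by induction on r, the claim holds for every r ≥ 1.
Therefore the largest such d is 2.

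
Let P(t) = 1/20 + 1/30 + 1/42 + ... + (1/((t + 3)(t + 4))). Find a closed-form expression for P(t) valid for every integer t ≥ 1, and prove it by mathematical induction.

We claim P(t) = t/(4(t + 4)) for all t ≥ 1.
Base step (t = 1): P(1) = 1/20, and the closed form gives 1/20. They agree.
For the inductive step, assume it holds for an arbitrary p ≥ 1, so P(p) = p/(4(p + 4)).
Then P(p+1) = P(p) + (1/((p + 4)(p + 5))) = (p/(4(p + 4))) + (1/((p + 4)(p + 5))).
Simplifying, P(p+1) = (p + 1)/(4(p + 5)) = (p+1)/(4((p+1) + 4)),
which is the closed form with t = p+1.
Hence, by induction on t, the claim holds for every t ≥ 1.

P(t) = t/(4(t + 4))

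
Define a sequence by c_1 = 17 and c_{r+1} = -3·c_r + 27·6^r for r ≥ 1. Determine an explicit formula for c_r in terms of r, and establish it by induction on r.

c_r = -(-3)^(r - 1) + 3·6^r

Computing the first terms: c_1 = 17, c_2 = 111, c_3 = 639. This suggests c_r = -(-3)^(r - 1) + 3·6^r.
Base step (r = 1): the formula gives 17 = 17 = c_1.
Inductive step: suppose the statement holds for some i ≥ 1, so c_i = -(-3)^(i - 1) + 3·6^i.
Then c_{i+1} = -3·c_i + 27·6^i = -3·(-(-3)^(i - 1) + 3·6^i) + 27·6^i = -(-3)^i + 3·6^(i + 1) = -(-3)^((i+1) - 1) + 3·6^(i+1),
which is the claimed formula at r = i+1.
This completes the induction.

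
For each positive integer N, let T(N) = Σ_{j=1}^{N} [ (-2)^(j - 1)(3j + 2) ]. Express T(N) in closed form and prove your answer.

T(N) = -(-2)^N(N + 1) + 1

We claim T(N) = -(-2)^N(N + 1) + 1 for all N ≥ 1.
For the base case N = 1: T(1) = 5, and the closed form gives 5. They agree.
Inductive step: assume the claim holds for N = j, so T(j) = -(-2)^j(j + 1) + 1.
Then T(j+1) = T(j) + ((-2)^j(3j + 5)) = (-(-2)^j(j + 1) + 1) + ((-2)^j(3j + 5)).
Simplifying, T(j+1) = -(-2)^(j + 1)j + (-2)^(j + 2) + 1 = -(-2)^(j+1)((j+1) + 1) + 1,
which is the closed form with N = j+1.
By induction, the statement is established for all N ≥ 1.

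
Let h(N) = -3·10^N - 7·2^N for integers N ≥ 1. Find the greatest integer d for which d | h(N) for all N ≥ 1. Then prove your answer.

d = 4

Computing the first values: h(1) = -44 and h(2) = -328; gcd(-44, -328) = 4, so d ≤ 4.
We prove 4 | -3·10^N - 7·2^N for all N ≥ 1 by induction on N.
For the base case N = 1: h(1) = -44 = 4·(-11), so 4 | h(1).
Suppose the result is true for N = r, i.e. 4 | h(r). Then
h(r+1) − 10·h(r) = (-3·10^(r+1) - 7·2^(r+1)) − 10·(-3·10^r - 7·2^r) = (-7)·2^r·(2 − 10) = (56)·2^r. Since 4 | h(r) by the inductive hypothesis, 4 | 10·h(r); and 4 | 56 since 56 = 4·14. Therefore 4 | h(r+1).
By induction, the statement is established for all N ≥ 1.
Therefore the largest such d is 4.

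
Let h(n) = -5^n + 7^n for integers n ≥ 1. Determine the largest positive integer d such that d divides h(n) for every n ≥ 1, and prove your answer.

Computing the first values: h(1) = 2 and h(2) = 24; gcd(2, 24) = 2, so d ≤ 2.
We prove 2 | -5^n + 7^n for all n ≥ 1 by induction on n.
Base case (n = 1): h(1) = 2 = 2·(1), so 2 | h(1).
Inductive step: assume the claim holds for n = i, i.e. 2 | h(i). Then
7^{i+1} − 5^{i+1} = 7·7^i − 5·5^i = 7·(7^i − 5^i) + (2)·5^i. The first term is divisible by 2 by the inductive hypothesis, and the second term (2)·5^i is divisible by 2 since 2 | 2. Hence 2 | h(i+1).
By the principle of mathematical induction, the result holds for all n ≥ 1.
Therefore the largest such d is 2.

d = 2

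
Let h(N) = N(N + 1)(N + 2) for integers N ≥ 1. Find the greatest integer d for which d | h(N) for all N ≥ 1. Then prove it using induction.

d = 6

Computing the first values: h(1) = 6 and h(2) = 24; gcd(6, 24) = 6, so d ≤ 6.
We prove 6 | N(N + 1)(N + 2) for all N ≥ 1 by induction on N.
For the base case N = 1: h(1) = 6 = 6·(1), so 6 | h(1).
Inductive step: suppose the statement holds for some r ≥ 1, i.e. 6 | h(r). Then
h(r+1) − h(r) = (r+1)·(r+2)·(r+3) − r·(r+1)·(r+2) = (r+1)·(r+2)·[(r+3) − r] = 3·(r+1)·(r+2). The product of 2 consecutive integers is divisible by (2)! = 2, so h(r+1) − h(r) is divisible by 3·2 = 6. By the inductive hypothesis 6 | h(r), hence 6 | h(r+1).
By the principle of mathematical induction, the result holds for all N ≥ 1.
Therefore the largest such d is 6.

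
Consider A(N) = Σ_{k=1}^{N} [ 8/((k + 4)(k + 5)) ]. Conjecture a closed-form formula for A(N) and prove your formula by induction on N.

A(N) = 8N/(5(N + 5))

We claim A(N) = 8N/(5(N + 5)) for all N ≥ 1.
Base case (N = 1): A(1) = 4/15, and the closed form gives 4/15. They agree.
Suppose the result is true for N = k, so A(k) = 8k/(5(k + 5)).
Then A(k+1) = A(k) + (8/((k + 5)(k + 6))) = (8k/(5(k + 5))) + (8/((k + 5)(k + 6))).
Simplifying, A(k+1) = 8(k + 1)/(5(k + 6)) = 8(k+1)/(5((k+1) + 5)),
which is the closed form with N = k+1.
By induction, the statement is established for all N ≥ 1.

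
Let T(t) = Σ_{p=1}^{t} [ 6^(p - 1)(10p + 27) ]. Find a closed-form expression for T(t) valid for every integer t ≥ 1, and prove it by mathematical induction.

We claim T(t) = 6^t(2t + 5) - 5 for all t ≥ 1.
For the base case t = 1: T(1) = 37, and the closed form gives 37. They agree.
For the inductive step, assume it holds for an arbitrary p ≥ 1, so T(p) = 6^p(2p + 5) - 5.
Then T(p+1) = T(p) + (6^p(10p + 37)) = (6^p(2p + 5) - 5) + (6^p(10p + 37)).
Simplifying, T(p+1) = 12·6^p·p + 42·6^p - 5 = 6^(p+1)(2(p+1) + 5) - 5,
which is the closed form with t = p+1.
By induction, the statement is established for all t ≥ 1.

T(t) = 6^t(2t + 5) - 5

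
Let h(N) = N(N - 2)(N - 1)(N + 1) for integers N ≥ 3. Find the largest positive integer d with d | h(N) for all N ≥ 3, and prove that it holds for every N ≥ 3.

d = 24

Computing the first values: h(3) = 24 and h(4) = 120; gcd(24, 120) = 24, so d ≤ 24.
We prove 24 | N(N - 2)(N - 1)(N + 1) for all N ≥ 3 by induction on N.
Base step (N = 3): h(3) = 24 = 24·(1), so 24 | h(3).
Inductive step: suppose the statement holds for some r ≥ 3, i.e. 24 | h(r). Then
h(r+1) − h(r) = (r-1)·r·(r+1)·(r+2) − (r-2)·(r-1)·r·(r+1) = (r-1)·r·(r+1)·[(r+2) − (r-2)] = 4·(r-1)·r·(r+1). The product of 3 consecutive integers is divisible by (3)! = 6, so h(r+1) − h(r) is divisible by 4·6 = 24. By the inductive hypothesis 24 | h(r), hence 24 | h(r+1).
By induction, the statement is established for all N ≥ 3.
Therefore the largest such d is 24.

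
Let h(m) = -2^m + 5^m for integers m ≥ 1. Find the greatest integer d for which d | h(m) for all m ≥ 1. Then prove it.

d = 3

Computing the first values: h(1) = 3 and h(2) = 21; gcd(3, 21) = 3, so d ≤ 3.
We prove 3 | -2^m + 5^m for all m ≥ 1 by induction on m.
Base step (m = 1): h(1) = 3 = 3·(1), so 3 | h(1).
Inductive step: suppose the statement holds for some r ≥ 1, i.e. 3 | h(r). Then
5^{r+1} − 2^{r+1} = 5·5^r − 2·2^r = 5·(5^r − 2^r) + (3)·2^r. The first term is divisible by 3 by the inductive hypothesis, and the second term (3)·2^r is divisible by 3 since 3 | 3. Hence 3 | h(r+1).
This completes the induction.
Therefore the largest such d is 3.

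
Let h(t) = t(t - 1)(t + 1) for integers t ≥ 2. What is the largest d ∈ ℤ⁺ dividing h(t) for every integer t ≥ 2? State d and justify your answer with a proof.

Computing the first values: h(2) = 6 and h(3) = 24; gcd(6, 24) = 6, so d ≤ 6.
We prove 6 | t(t - 1)(t + 1) for all t ≥ 2 by induction on t.
For the base case t = 2: h(2) = 6 = 6·(1), so 6 | h(2).
Suppose the result is true for t = i, i.e. 6 | h(i). Then
h(i+1) − h(i) = i·(i+1)·(i+2) − (i-1)·i·(i+1) = i·(i+1)·[(i+2) − (i-1)] = 3·i·(i+1). The product of 2 consecutive integers is divisible by (2)! = 2, so h(i+1) − h(i) is divisible by 3·2 = 6. By the inductive hypothesis 6 | h(i), hence 6 | h(i+1).
Hence, by induction on t, the claim holds for every t ≥ 2.
Therefore the largest such d is 6.

d = 6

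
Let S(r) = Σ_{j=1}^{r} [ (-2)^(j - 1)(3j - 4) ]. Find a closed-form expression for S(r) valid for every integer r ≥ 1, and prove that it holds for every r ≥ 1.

We claim S(r) = (-2)^r(-r + 1) - 1 for all r ≥ 1.
Base step (r = 1): S(1) = -1, and the closed form gives -1. They agree.
Inductive step: suppose the statement holds for some j ≥ 1, so S(j) = (-2)^j(-j + 1) - 1.
Then S(j+1) = S(j) + ((-2)^j(3j - 1)) = ((-2)^j(-j + 1) - 1) + ((-2)^j(3j - 1)).
Simplifying, S(j+1) = 2(-2)^j·j - 1 = (-2)^(j+1)(-(j+1) + 1) - 1,
which is the closed form with r = j+1.
By induction, the statement is established for all r ≥ 1.

S(r) = (-2)^r(-r + 1) - 1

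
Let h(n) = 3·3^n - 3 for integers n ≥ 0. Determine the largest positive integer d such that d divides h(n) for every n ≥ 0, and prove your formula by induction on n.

Computing the first values: h(0) = 0 and h(1) = 6; gcd(0, 6) = 6, so d ≤ 6.
We prove 6 | 3·3^n - 3 for all n ≥ 0 by induction on n.
Base case (n = 0): h(0) = 0 = 6·(0), so 6 | h(0).
Suppose the result is true for n = i, i.e. 6 | h(i). Then
h(i+1) = 3·3^(i+1) - 3 = 3·(3·3^i - 3) + 6 = 3·h(i) + 6. The first term is divisible by 6 by the inductive hypothesis, and 6 is divisible by 6. Hence 6 | h(i+1).
By the principle of mathematical induction, the result holds for all n ≥ 0.
Therefore the largest such d is 6.

d = 6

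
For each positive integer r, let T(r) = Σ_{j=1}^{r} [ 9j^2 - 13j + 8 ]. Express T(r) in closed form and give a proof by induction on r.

T(r) = r(3r^2 - 2r + 3)

We claim T(r) = r(3r^2 - 2r + 3) for all r ≥ 1.
When r = 1: T(1) = 4, and the closed form gives 4. They agree.
Suppose the result is true for r = j, so T(j) = j(3j^2 - 2j + 3).
Then T(j+1) = T(j) + (9j^2 + 5j + 4) = (j(3j^2 - 2j + 3)) + (9j^2 + 5j + 4).
Simplifying, T(j+1) = (j + 1)(3j^2 + 4j + 4) = (j+1)(3(j+1)^2 - 2(j+1) + 3),
which is the closed form with r = j+1.
By induction, the statement is established for all r ≥ 1.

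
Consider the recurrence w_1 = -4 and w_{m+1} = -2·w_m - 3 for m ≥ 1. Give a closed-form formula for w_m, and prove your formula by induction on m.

w_m = -3(-2)^(m - 1) - 1

Computing the first terms: w_1 = -4, w_2 = 5, w_3 = -13. This suggests w_m = -3(-2)^(m - 1) - 1.
When m = 1: the formula gives -4 = -4 = w_1.
Inductive step: suppose the statement holds for some r ≥ 1, so w_r = -3(-2)^(r - 1) - 1.
Then w_{r+1} = -2·w_r - 3 = -2·(-3(-2)^(r - 1) - 1) - 3 = -3(-2)^r - 1 = -3(-2)^((r+1) - 1) - 1,
which is the claimed formula at m = r+1.
By induction, the statement is established for all m ≥ 1.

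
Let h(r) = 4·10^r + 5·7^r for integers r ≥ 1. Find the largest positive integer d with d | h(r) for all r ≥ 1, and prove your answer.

d = 15

Computing the first values: h(1) = 75 and h(2) = 645; gcd(75, 645) = 15, so d ≤ 15.
We prove 15 | 4·10^r + 5·7^r for all r ≥ 1 by induction on r.
Base step (r = 1): h(1) = 75 = 15·(5), so 15 | h(1).
Inductive step: assume the claim holds for r = p, i.e. 15 | h(p). Then
h(p+1) − 10·h(p) = (4·10^(p+1) + 5·7^(p+1)) − 10·(4·10^p + 5·7^p) = (5)·7^p·(7 − 10) = (-15)·7^p. Since 15 | h(p) by the inductive hypothesis, 15 | 10·h(p); and 15 | -15 since -15 = 15·-1. Therefore 15 | h(p+1).
By induction, the statement is established for all r ≥ 1.
Therefore the largest such d is 15.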